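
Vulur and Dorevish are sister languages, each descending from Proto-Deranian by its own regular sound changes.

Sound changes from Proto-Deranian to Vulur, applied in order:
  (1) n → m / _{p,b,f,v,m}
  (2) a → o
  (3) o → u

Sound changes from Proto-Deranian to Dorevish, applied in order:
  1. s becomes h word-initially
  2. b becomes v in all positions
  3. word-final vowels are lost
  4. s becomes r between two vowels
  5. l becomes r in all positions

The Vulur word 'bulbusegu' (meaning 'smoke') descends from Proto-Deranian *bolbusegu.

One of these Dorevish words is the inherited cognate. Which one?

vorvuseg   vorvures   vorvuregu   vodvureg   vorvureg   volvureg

vorvureg

Dorevish: *bolbusegu
  bolbusegu (rule 1 does not apply)
  bolbusegu → volvusegu   [unconditioned shift]
  volvusegu → volvuseg   [apocope]
  volvuseg → volvureg   [rhotacism]
  volvureg → vorvureg   [unconditioned shift]
  giving Dorevish vorvureg.
Only 'vorvureg' matches the regular Dorevish development of *bolbusegu.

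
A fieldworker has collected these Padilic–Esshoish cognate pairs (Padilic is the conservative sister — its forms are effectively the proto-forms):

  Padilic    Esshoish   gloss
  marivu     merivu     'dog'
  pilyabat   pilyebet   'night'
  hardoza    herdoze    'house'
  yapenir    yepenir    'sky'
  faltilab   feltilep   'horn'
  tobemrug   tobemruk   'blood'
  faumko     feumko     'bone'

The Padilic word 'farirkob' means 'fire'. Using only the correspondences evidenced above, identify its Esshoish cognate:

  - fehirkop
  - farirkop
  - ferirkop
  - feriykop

marivu ~ merivu, hardoza ~ herdoze — Padilic a corresponds to Esshoish e after a consonant, before r.
faltilab ~ feltilep — Padilic b corresponds to Esshoish p word-finally.
Applying these to Padilic 'farirkob':
  farirkob → ferirkob   (a→e after a consonant, before r)
  ferirkob → ferirkop   (b→p word-finally)
So the Esshoish cognate is 'ferirkop'.

ferirkop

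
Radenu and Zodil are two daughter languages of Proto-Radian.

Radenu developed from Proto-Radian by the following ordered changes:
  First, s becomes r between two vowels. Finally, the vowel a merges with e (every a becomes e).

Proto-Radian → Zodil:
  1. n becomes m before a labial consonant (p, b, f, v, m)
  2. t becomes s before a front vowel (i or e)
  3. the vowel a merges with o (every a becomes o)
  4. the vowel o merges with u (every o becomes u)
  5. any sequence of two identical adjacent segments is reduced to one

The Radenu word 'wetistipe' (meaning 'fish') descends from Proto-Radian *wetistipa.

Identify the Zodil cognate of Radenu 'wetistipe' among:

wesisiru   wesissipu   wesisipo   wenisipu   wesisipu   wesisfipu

wesisipu

Zodil: *wetistipa
  wetistipa (rule 1 does not apply)
  wetistipa → wesissipa   [palatalisation]
  wesissipa → wesissipo   [vowel merger]
  wesissipo → wesissipu   [vowel merger]
  wesissipu → wesisipu   [degemination]
  giving Zodil wesisipu.
Only 'wesisipu' matches the regular Zodil development of *wetistipa.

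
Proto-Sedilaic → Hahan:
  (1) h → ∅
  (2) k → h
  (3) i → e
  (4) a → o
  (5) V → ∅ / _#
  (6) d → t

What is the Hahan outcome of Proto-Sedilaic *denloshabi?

tenlosob

Hahan: start from *denloshabi.
  rule 1 (h-loss): denloshabi → denlosabi
  rule 2: no change — denlosabi
  rule 3 (vowel merger): denlosabi → denlosabe
  rule 4 (vowel merger): denlosabe → denlosobe
  rule 5 (apocope): denlosobe → denlosob
  rule 6 (unconditioned shift): denlosob → tenlosob
  ⇒ Hahan tenlosob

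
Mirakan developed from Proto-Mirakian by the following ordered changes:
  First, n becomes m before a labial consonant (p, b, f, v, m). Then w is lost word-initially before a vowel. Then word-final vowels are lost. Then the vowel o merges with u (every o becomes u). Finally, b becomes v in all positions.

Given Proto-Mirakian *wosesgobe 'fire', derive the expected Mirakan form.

usesguv

Mirakan: start from *wosesgobe.
  rule 1: no change — wosesgobe
  rule 2 (glide loss): wosesgobe → osesgobe
  rule 3 (apocope): osesgobe → osesgob
  rule 4 (vowel merger): osesgob → usesgub
  rule 5 (unconditioned shift): usesgub → usesguv
  ⇒ Mirakan usesguv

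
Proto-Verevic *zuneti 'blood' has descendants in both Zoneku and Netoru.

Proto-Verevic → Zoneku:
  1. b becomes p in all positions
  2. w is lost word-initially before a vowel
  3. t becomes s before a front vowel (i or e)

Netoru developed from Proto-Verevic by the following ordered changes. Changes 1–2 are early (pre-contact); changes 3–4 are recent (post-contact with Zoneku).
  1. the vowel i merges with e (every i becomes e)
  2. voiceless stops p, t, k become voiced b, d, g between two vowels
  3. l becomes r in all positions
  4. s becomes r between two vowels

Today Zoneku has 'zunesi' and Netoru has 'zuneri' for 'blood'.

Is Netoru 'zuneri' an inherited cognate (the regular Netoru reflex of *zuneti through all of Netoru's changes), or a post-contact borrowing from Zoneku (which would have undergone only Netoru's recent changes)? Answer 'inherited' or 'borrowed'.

borrowed

If inherited, *zuneti would pass through all of Netoru's changes:
Netoru: *zuneti > zunete > zunede  (by vowel merger, intervocalic voicing)
If borrowed from Zoneku 'zunesi' after the early changes, it would undergo only the recent ones:
  rule 3 (unconditioned shift): no change (zunesi)
  rule 4 (rhotacism): zunesi → zuneri
  ⇒ as a loan: zuneri
Netoru 'zuneri' matches the loan outcome 'zuneri', not the inherited 'zunede' — it skipped the early Netoru changes, so it was borrowed from Zoneku.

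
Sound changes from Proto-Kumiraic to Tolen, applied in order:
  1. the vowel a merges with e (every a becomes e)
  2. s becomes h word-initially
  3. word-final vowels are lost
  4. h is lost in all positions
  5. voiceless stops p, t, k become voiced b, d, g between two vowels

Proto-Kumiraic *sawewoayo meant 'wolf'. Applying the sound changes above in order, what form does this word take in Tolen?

Tolen: *sawewoayo
  sawewoayo → sewewoeyo   [vowel merger]
  sewewoeyo → hewewoeyo   [debuccalisation]
  hewewoeyo → hewewoey   [apocope]
  hewewoey → ewewoey   [h-loss]
  ewewoey (rule 5 does not apply)
  giving Tolen ewewoey.

ewewoey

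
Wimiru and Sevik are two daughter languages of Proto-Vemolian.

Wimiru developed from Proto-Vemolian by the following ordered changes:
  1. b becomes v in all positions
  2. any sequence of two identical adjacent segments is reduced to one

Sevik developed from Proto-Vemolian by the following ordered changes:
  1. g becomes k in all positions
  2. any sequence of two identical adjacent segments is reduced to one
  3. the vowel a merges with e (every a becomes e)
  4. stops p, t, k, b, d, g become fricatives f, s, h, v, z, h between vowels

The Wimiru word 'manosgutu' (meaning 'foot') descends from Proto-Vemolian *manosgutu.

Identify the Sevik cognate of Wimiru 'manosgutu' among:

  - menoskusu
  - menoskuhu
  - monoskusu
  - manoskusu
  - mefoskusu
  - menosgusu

Sevik: *manosgutu > manoskutu > menoskutu > menoskusu  (by unconditioned shift, vowel merger, intervocalic lenition)

menoskusu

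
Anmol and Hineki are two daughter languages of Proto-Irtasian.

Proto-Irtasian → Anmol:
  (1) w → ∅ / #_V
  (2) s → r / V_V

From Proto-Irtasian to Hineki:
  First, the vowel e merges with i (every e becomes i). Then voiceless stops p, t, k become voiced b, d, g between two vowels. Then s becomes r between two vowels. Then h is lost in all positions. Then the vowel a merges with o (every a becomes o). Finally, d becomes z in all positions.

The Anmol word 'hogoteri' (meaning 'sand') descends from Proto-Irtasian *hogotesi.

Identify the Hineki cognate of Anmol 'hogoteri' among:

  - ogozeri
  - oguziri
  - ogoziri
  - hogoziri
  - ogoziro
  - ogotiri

Hineki: *hogotesi
  hogotesi → hogotisi   [vowel merger]
  hogotisi → hogodisi   [intervocalic voicing]
  hogodisi → hogodiri   [rhotacism]
  hogodiri → ogodiri   [h-loss]
  ogodiri (rule 5 does not apply)
  ogodiri → ogoziri   [unconditioned shift]
  giving Hineki ogoziri.
Among the options, 'ogoziri' alone shows every Hineki change applied in order.

ogoziri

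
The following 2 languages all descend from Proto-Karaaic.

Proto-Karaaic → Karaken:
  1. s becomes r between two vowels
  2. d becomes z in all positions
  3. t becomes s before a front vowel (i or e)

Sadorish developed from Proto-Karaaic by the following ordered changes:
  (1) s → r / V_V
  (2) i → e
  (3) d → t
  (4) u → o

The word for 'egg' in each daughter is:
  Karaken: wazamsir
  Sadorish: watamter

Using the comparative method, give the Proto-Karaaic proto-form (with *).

Position 7: Karaken has i, Sadorish has e. Karaken preserves i here (none of its changes turn any other segment into i), so the proto-segment is *i.
Position 3: Karaken has z, Sadorish has t. Taking the neighbouring segments as reconstructed: Karaken z could go back to *d or *z; Sadorish t could go back to *t or *d — the one source consistent with every daughter is *d.
Position 6: Karaken has s, Sadorish has t. Taking the neighbouring segments as reconstructed: Karaken s could go back to *t or *s; Sadorish t could go back to *t or *d — the one source consistent with every daughter is *t.
Continuing position by position gives *wadamtir; check it forward:
Karaken: *wadamtir > wazamtir > wazamsir  (by unconditioned shift, palatalisation)
Sadorish: *wadamtir > wadamter > watamter  (by vowel merger, unconditioned shift)
Only *wadamtir yields all of Karaken wazamsir, Sadorish watamter.

*wadamtir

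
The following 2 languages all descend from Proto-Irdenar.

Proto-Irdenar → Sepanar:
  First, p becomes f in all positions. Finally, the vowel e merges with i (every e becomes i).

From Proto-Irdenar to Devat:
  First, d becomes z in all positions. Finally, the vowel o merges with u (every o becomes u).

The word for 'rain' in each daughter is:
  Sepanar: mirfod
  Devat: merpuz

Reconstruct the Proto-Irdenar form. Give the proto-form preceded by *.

Position 4: Sepanar has f, Devat has p. Devat preserves p here (none of its changes turn any other segment into p), so the proto-segment is *p.
Position 2: Sepanar has i, Devat has e. Devat preserves e here (none of its changes turn any other segment into e), so the proto-segment is *e.
Position 5: Sepanar has o, Devat has u. Sepanar preserves o here (none of its changes turn any other segment into o), so the proto-segment is *o.
Verify the candidate proto-form against each daughter:
Sepanar: *merpod
  merpod → merfod   [unconditioned shift]
  merfod → mirfod   [vowel merger]
  giving Sepanar mirfod.
Devat: *merpod
  merpod → merpoz   [unconditioned shift]
  merpoz → merpuz   [vowel merger]
  giving Devat merpuz.
*merpod is the unique common source.

*merpod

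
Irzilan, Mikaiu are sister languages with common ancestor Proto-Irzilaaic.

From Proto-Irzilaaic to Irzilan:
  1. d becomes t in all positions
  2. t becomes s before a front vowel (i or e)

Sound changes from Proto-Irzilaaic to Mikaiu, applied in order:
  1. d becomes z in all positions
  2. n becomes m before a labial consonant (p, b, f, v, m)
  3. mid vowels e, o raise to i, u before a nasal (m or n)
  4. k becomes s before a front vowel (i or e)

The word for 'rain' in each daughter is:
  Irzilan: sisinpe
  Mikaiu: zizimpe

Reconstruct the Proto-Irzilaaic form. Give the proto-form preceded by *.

Position 5: Irzilan has n, Mikaiu has m. Irzilan preserves n here (none of its changes turn any other segment into n), so the proto-segment is *n.
Position 3: Irzilan has s, Mikaiu has z. Taking the neighbouring segments as reconstructed: Irzilan s could go back to *t or *d or *s; Mikaiu z could go back to *d or *z — the one source consistent with every daughter is *d.
Continuing position by position gives *didinpe; check it forward:
Irzilan: start from *didinpe.
  rule 1 (unconditioned shift): didinpe → titinpe
  rule 2 (palatalisation): titinpe → sisinpe
  ⇒ Irzilan sisinpe
Mikaiu: *didinpe
  didinpe → zizinpe   [unconditioned shift]
  zizinpe → zizimpe   [nasal place assimilation]
  zizimpe (rule 3 does not apply)
  zizimpe (rule 4 does not apply)
  giving Mikaiu zizimpe.
No other proto-form is consistent with every reflex, so the reconstruction is *didinpe.

*didinpe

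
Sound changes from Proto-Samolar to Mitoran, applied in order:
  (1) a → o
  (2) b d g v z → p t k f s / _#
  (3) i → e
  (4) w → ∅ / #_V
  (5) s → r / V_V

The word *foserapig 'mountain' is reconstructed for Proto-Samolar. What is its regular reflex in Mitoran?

foreropek

Mitoran: *foserapig
  foserapig → foseropig   [vowel merger]
  foseropig → foseropik   [final devoicing]
  foseropik → foseropek   [vowel merger]
  foseropek (rule 4 does not apply)
  foseropek → foreropek   [rhotacism]
  giving Mitoran foreropek.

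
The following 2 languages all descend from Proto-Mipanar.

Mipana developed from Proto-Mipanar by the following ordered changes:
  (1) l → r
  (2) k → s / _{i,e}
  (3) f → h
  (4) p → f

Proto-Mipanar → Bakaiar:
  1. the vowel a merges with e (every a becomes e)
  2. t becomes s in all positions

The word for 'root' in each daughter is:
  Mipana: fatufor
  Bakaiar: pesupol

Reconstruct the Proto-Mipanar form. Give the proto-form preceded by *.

*patupol

Position 7: Mipana has r, Bakaiar has l. Bakaiar preserves l here (none of its changes turn any other segment into l), so the proto-segment is *l.
Position 1: Mipana has f, Bakaiar has p. Bakaiar preserves p here (none of its changes turn any other segment into p), so the proto-segment is *p.
This points to *patupol. Verify forward in each daughter:
Mipana: start from *patupol.
  rule 1 (unconditioned shift): patupol → patupor
  rule 2: no change — patupor
  rule 3: no change — patupor
  rule 4 (unconditioned shift): patupor → fatufor
  ⇒ Mipana fatufor
Bakaiar: start from *patupol.
  rule 1 (vowel merger): patupol → petupol
  rule 2 (unconditioned shift): petupol → pesupol
  ⇒ Bakaiar pesupol
No other proto-form is consistent with every reflex, so the reconstruction is *patupol.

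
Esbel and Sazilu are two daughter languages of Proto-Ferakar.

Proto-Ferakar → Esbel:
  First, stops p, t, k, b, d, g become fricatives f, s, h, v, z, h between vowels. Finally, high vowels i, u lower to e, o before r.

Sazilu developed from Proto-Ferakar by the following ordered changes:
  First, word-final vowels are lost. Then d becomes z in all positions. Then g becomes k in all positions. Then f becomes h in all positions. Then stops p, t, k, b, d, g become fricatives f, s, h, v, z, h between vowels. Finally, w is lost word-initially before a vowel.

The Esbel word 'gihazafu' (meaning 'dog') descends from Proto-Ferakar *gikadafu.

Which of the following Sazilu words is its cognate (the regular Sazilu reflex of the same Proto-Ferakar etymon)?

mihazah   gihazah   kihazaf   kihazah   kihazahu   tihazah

kihazah

Sazilu: start from *gikadafu.
  rule 1 (apocope): gikadafu → gikadaf
  rule 2 (unconditioned shift): gikadaf → gikazaf
  rule 3 (unconditioned shift): gikazaf → kikazaf
  rule 4 (unconditioned shift): kikazaf → kikazah
  rule 5 (intervocalic lenition): kikazah → kihazah
  rule 6: no change — kihazah
  ⇒ Sazilu kihazah
Among the options, 'kihazah' alone shows every Sazilu change applied in order.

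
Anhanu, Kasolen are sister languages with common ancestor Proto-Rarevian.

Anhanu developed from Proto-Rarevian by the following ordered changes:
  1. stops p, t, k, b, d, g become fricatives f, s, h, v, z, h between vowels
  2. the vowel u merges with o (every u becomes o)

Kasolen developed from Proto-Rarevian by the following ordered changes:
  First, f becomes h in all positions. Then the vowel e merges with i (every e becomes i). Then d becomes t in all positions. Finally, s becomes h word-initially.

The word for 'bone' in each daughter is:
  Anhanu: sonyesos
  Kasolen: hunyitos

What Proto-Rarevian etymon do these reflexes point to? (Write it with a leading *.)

*sunyetos

Position 5: Anhanu has e, Kasolen has i. Anhanu preserves e here (none of its changes turn any other segment into e), so the proto-segment is *e.
Position 1: Anhanu has s, Kasolen has h. Taking the neighbouring segments as reconstructed: Anhanu s can only go back to *s; Kasolen h could go back to *f or *s or *h — the one source consistent with every daughter is *s.
This points to *sunyetos. Verify forward in each daughter:
Anhanu: start from *sunyetos.
  rule 1 (intervocalic lenition): sunyetos → sunyesos
  rule 2 (vowel merger): sunyesos → sonyesos
  ⇒ Anhanu sonyesos
Kasolen: *sunyetos
  sunyetos (rule 1 does not apply)
  sunyetos → sunyitos   [vowel merger]
  sunyitos (rule 3 does not apply)
  sunyitos → hunyitos   [debuccalisation]
  giving Kasolen hunyitos.
Only *sunyetos yields all of Anhanu sonyesos, Kasolen hunyitos.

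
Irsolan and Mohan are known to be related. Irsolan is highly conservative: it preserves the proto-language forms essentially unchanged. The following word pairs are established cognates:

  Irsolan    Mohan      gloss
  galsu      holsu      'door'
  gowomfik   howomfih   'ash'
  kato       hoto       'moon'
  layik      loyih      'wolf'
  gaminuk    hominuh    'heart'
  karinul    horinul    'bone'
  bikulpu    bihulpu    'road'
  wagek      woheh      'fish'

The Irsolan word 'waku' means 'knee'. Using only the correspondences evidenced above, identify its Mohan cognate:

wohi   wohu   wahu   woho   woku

wohu

galsu ~ holsu, kato ~ hoto — Irsolan a corresponds to Mohan o after a consonant, before a consonant other than r, m, n, p, b, f, v.
bikulpu ~ bihulpu — Irsolan k corresponds to Mohan h between vowels (before a back vowel).
Applying these to Irsolan 'waku':
  waku → woku   (a→o after a consonant, before a consonant other than r, m, n, p, b, f, v)
  woku → wohu   (k→h between vowels (before a back vowel))
So the Mohan cognate is 'wohu'.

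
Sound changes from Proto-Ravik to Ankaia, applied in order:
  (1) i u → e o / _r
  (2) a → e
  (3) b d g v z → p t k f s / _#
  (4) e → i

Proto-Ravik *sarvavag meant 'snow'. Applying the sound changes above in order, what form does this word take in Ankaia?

sirvivik

Ankaia: *sarvavag > serveveg > servevek > sirvivik  (by vowel merger, final devoicing, vowel merger)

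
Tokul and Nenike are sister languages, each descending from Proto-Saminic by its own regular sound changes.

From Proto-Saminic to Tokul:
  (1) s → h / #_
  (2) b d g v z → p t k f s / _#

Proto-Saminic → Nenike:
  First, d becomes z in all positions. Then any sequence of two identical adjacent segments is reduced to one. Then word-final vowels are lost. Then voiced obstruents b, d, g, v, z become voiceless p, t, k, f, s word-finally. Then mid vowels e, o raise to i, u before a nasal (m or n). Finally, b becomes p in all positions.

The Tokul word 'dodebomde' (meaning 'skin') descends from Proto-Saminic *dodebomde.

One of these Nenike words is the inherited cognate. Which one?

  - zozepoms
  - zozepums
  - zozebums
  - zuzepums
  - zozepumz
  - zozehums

zozepums

Nenike: *dodebomde
  dodebomde → zozebomze   [unconditioned shift]
  zozebomze (rule 2 does not apply)
  zozebomze → zozebomz   [apocope]
  zozebomz → zozeboms   [final devoicing]
  zozeboms → zozebums   [pre-nasal raising]
  zozebums → zozepums   [unconditioned shift]
  giving Nenike zozepums.
Among the options, 'zozepums' alone shows every Nenike change applied in order.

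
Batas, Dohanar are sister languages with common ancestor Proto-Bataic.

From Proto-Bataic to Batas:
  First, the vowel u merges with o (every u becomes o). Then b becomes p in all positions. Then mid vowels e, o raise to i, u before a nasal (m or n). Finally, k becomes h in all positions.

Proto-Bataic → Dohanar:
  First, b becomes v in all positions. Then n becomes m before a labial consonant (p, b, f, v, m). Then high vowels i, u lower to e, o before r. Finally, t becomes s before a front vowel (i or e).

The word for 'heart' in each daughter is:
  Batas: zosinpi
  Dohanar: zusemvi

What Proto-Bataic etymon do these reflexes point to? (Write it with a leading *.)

Position 5: Batas has n, Dohanar has m. Batas preserves n here (none of its changes turn any other segment into n), so the proto-segment is *n.
Position 4: Batas has i, Dohanar has e. Taking the neighbouring segments as reconstructed: Batas i could go back to *e or *i; Dohanar e can only go back to *e — the one source consistent with every daughter is *e.
Position 6: Batas has p, Dohanar has v. Taking the neighbouring segments as reconstructed: Batas p could go back to *p or *b; Dohanar v could go back to *b or *v — the one source consistent with every daughter is *b.
Verify the candidate proto-form against each daughter:
Batas: start from *zusenbi.
  rule 1 (vowel merger): zusenbi → zosenbi
  rule 2 (unconditioned shift): zosenbi → zosenpi
  rule 3 (pre-nasal raising): zosenpi → zosinpi
  rule 4: no change — zosinpi
  ⇒ Batas zosinpi
Dohanar: start from *zusenbi.
  rule 1 (unconditioned shift): zusenbi → zusenvi
  rule 2 (nasal place assimilation): zusenvi → zusemvi
  rule 3: no change — zusemvi
  rule 4: no change — zusemvi
  ⇒ Dohanar zusemvi
No other proto-form is consistent with every reflex, so the reconstruction is *zusenbi.

*zusenbi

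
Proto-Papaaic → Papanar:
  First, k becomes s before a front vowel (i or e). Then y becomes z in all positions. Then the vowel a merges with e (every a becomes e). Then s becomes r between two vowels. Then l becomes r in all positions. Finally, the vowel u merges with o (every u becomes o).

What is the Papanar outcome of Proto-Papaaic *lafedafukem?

Papanar: start from *lafedafukem.
  rule 1 (palatalisation): lafedafukem → lafedafusem
  rule 2: no change — lafedafusem
  rule 3 (vowel merger): lafedafusem → lefedefusem
  rule 4 (rhotacism): lefedefusem → lefedefurem
  rule 5 (unconditioned shift): lefedefurem → refedefurem
  rule 6 (vowel merger): refedefurem → refedeforem
  ⇒ Papanar refedeforem

refedeforem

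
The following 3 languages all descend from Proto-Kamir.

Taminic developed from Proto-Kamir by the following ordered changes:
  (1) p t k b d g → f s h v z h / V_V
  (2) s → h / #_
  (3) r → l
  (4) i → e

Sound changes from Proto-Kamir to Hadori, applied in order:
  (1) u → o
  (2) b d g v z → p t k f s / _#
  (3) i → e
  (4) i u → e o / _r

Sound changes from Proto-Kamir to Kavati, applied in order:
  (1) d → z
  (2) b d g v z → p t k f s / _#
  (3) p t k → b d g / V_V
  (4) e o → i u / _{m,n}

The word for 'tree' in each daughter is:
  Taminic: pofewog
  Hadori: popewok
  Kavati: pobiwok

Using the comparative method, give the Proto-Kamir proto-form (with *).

*popiwog

Position 3: Taminic has f, Hadori has p, Kavati has b. Taking the neighbouring segments as reconstructed: Taminic f could go back to *p or *f; Hadori p can only go back to *p; Kavati b could go back to *p or *b — the one source consistent with every daughter is *p.
Position 4: Taminic has e, Hadori has e, Kavati has i. Taking the neighbouring segments as reconstructed: Taminic e could go back to *e or *i; Hadori e could go back to *e or *i; Kavati i can only go back to *i — the one source consistent with every daughter is *i.
Position 7: Taminic has g, Hadori has k, Kavati has k. Taminic preserves g here (none of its changes turn any other segment into g), so the proto-segment is *g.
This points to *popiwog. Verify forward in each daughter:
Taminic: *popiwog > pofiwog > pofewog  (by intervocalic lenition, vowel merger)
Hadori: start from *popiwog.
  rule 1: no change — popiwog
  rule 2 (final devoicing): popiwog → popiwok
  rule 3 (vowel merger): popiwok → popewok
  rule 4: no change — popewok
  ⇒ Hadori popewok
Kavati: *popiwog > popiwok > pobiwok  (by final devoicing, intervocalic voicing)
Only *popiwog yields all of Taminic pofewog, Hadori popewok, Kavati pobiwok.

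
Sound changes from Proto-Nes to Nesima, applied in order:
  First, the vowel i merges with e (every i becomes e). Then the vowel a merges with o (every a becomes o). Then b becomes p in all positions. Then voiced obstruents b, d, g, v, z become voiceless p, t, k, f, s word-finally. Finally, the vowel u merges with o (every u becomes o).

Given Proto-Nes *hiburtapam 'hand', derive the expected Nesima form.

heportopom

Nesima: *hiburtapam > heburtapam > heburtopom > hepurtopom > heportopom  (by vowel merger, vowel merger, unconditioned shift, vowel merger)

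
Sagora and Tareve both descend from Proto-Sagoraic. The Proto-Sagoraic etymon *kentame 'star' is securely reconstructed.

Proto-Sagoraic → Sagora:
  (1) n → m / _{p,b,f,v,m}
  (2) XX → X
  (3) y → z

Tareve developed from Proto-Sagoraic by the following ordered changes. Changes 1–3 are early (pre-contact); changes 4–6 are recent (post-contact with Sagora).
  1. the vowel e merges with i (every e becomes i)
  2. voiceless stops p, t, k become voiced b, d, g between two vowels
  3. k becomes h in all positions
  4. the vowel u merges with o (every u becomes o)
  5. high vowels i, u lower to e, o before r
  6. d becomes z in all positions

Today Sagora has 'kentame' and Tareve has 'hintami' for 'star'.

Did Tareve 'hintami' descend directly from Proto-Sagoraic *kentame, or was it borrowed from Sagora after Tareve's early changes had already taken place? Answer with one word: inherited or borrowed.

inherited

If inherited, *kentame would pass through all of Tareve's changes:
Tareve: *kentame
  kentame → kintami   [vowel merger]
  kintami (rule 2 does not apply)
  kintami → hintami   [unconditioned shift]
  hintami (rule 4 does not apply)
  hintami (rule 5 does not apply)
  hintami (rule 6 does not apply)
  giving Tareve hintami.
If borrowed from Sagora 'kentame' after the early changes, it would undergo only the recent ones:
  rule 4 (vowel merger): no change (kentame)
  rule 5 (pre-rhotic lowering): no change (kentame)
  rule 6 (unconditioned shift): no change (kentame)
  ⇒ as a loan: kentame
Tareve 'hintami' matches the inherited outcome exactly, so it is an inherited cognate, not a loan.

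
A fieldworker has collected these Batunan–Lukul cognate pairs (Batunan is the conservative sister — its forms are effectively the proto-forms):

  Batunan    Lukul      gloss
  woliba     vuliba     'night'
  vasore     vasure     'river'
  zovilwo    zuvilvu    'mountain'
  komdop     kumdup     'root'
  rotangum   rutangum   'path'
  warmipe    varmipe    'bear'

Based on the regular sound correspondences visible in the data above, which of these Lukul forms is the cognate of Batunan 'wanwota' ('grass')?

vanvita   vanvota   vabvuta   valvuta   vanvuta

vanvuta

warmipe ~ varmipe — Batunan w corresponds to Lukul v word-initially before a back vowel.
zovilwo ~ zuvilvu — Batunan w corresponds to Lukul v after a consonant, before a back vowel.
woliba ~ vuliba, rotangum ~ rutangum — Batunan o corresponds to Lukul u after a consonant, before a consonant other than r, m, n, p, b, f, v.
Applying these to Batunan 'wanwota':
  wanwota → vanwota   (w→v word-initially before a back vowel)
  vanwota → vanvota   (w→v after a consonant, before a back vowel)
  vanvota → vanvuta   (o→u after a consonant, before a consonant other than r, m, n, p, b, f, v)
So the Lukul cognate is 'vanvuta'.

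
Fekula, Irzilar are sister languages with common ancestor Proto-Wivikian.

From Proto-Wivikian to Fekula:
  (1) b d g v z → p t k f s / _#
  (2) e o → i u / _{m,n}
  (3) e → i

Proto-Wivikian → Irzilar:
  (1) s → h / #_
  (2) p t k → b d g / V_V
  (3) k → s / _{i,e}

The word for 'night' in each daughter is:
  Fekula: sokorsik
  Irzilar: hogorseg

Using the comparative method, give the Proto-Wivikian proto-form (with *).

Position 8: Fekula has k, Irzilar has g. Taking the neighbouring segments as reconstructed: Fekula k could go back to *k or *g; Irzilar g can only go back to *g — the one source consistent with every daughter is *g.
Position 3: Fekula has k, Irzilar has g. Taking the neighbouring segments as reconstructed: Fekula k can only go back to *k; Irzilar g could go back to *k or *g — the one source consistent with every daughter is *k.
This points to *sokorseg. Verify forward in each daughter:
Fekula: *sokorseg > sokorsek > sokorsik  (by final devoicing, vowel merger)
Irzilar: *sokorseg
  sokorseg → hokorseg   [debuccalisation]
  hokorseg → hogorseg   [intervocalic voicing]
  hogorseg (rule 3 does not apply)
  giving Irzilar hogorseg.
No other proto-form is consistent with every reflex, so the reconstruction is *sokorseg.

*sokorseg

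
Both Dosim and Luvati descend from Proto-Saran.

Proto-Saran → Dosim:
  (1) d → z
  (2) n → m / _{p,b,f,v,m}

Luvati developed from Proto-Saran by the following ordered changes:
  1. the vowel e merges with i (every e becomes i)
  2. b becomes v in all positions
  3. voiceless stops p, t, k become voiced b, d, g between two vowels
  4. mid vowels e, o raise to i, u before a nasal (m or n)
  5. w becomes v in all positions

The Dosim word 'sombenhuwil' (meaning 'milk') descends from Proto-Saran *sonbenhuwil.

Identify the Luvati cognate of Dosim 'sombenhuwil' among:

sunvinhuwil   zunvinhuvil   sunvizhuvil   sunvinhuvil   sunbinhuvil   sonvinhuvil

Luvati: *sonbenhuwil
  sonbenhuwil → sonbinhuwil   [vowel merger]
  sonbinhuwil → sonvinhuwil   [unconditioned shift]
  sonvinhuwil (rule 3 does not apply)
  sonvinhuwil → sunvinhuwil   [pre-nasal raising]
  sunvinhuwil → sunvinhuvil   [unconditioned shift]
  giving Luvati sunvinhuvil.
Among the options, 'sunvinhuvil' alone shows every Luvati change applied in order.

sunvinhuvil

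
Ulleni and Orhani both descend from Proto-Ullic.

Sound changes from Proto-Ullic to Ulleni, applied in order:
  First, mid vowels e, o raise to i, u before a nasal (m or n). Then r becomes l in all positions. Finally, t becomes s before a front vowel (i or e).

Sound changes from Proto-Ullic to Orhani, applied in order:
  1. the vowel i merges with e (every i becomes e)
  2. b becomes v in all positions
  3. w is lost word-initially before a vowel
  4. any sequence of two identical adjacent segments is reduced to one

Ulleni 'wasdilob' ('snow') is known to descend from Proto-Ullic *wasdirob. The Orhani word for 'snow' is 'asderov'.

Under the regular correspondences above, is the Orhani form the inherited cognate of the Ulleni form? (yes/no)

Derive the expected Orhani reflex of *wasdirob:
Orhani: *wasdirob > wasderob > wasderov > asderov  (by vowel merger, unconditioned shift, glide loss)
Orhani 'asderov' matches the regular reflex exactly, so the pair is cognate.

yes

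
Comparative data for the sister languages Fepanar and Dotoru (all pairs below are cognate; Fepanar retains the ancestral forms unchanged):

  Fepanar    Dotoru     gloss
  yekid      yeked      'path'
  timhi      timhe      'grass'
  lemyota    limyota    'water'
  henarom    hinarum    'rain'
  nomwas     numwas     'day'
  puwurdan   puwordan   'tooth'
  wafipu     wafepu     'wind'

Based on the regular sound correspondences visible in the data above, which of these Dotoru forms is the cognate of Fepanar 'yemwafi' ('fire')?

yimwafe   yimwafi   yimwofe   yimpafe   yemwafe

lemyota ~ limyota — Fepanar e corresponds to Dotoru i after a consonant, before a nasal.
timhi ~ timhe — Fepanar i corresponds to Dotoru e word-finally.
Applying these to Fepanar 'yemwafi':
  yemwafi → yimwafi   (e→i after a consonant, before a nasal)
  yimwafi → yimwafe   (i→e word-finally)
So the Dotoru cognate is 'yimwafe'.

yimwafe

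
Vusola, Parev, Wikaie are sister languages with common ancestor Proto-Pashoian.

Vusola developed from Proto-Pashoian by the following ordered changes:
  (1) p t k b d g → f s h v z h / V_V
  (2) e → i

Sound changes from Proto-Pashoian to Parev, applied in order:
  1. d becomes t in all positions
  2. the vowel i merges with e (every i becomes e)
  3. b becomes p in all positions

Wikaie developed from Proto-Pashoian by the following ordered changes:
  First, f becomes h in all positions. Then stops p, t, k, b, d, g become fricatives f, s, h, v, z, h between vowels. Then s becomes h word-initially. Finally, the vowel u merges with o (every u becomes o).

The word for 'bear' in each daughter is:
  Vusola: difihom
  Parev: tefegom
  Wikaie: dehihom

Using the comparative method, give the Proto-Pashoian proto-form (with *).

Position 5: Vusola has h, Parev has g, Wikaie has h. Parev preserves g here (none of its changes turn any other segment into g), so the proto-segment is *g.
Position 4: Vusola has i, Parev has e, Wikaie has i. Wikaie preserves i here (none of its changes turn any other segment into i), so the proto-segment is *i.
Position 2: Vusola has i, Parev has e, Wikaie has e. Wikaie preserves e here (none of its changes turn any other segment into e), so the proto-segment is *e.
Continuing position by position gives *defigom; check it forward:
Vusola: *defigom > defihom > difihom  (by intervocalic lenition, vowel merger)
Parev: *defigom > tefigom > tefegom  (by unconditioned shift, vowel merger)
Wikaie: *defigom
  defigom → dehigom   [unconditioned shift]
  dehigom → dehihom   [intervocalic lenition]
  dehihom (rule 3 does not apply)
  dehihom (rule 4 does not apply)
  giving Wikaie dehihom.
Only *defigom yields all of Vusola difihom, Parev tefegom, Wikaie dehihom.

*defigom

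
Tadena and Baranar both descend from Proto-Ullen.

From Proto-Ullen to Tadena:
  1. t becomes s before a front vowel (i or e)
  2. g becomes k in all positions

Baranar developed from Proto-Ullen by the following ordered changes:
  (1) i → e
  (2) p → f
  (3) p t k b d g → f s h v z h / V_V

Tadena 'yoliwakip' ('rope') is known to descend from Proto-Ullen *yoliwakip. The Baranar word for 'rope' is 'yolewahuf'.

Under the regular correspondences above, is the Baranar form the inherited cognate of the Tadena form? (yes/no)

no

Derive the expected Baranar reflex of *yoliwakip:
Baranar: start from *yoliwakip.
  rule 1 (vowel merger): yoliwakip → yolewakep
  rule 2 (unconditioned shift): yolewakep → yolewakef
  rule 3 (intervocalic lenition): yolewakef → yolewahef
  ⇒ Baranar yolewahef
The regular Baranar reflex would be 'yolewahef', but the attested form is 'yolewahuf'. The correspondence is irregular, so they are not cognates (the Baranar form has a different source).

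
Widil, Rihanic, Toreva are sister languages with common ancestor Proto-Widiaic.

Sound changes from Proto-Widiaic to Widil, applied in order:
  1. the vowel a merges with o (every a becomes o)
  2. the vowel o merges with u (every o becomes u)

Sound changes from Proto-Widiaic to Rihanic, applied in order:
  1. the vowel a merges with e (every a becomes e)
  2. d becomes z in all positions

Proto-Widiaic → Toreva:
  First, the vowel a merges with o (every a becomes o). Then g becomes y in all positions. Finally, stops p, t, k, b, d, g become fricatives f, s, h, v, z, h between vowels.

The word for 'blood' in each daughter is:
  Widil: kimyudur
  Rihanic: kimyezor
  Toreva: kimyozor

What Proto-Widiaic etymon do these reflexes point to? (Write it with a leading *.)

*kimyador

Position 7: Widil has u, Rihanic has o, Toreva has o. Rihanic preserves o here (none of its changes turn any other segment into o), so the proto-segment is *o.
Position 5: Widil has u, Rihanic has e, Toreva has o. Taking the neighbouring segments as reconstructed: Widil u could go back to *a or *o or *u; Rihanic e could go back to *a or *e; Toreva o could go back to *a or *o — the one source consistent with every daughter is *a.
Position 6: Widil has d, Rihanic has z, Toreva has z. Widil preserves d here (none of its changes turn any other segment into d), so the proto-segment is *d.
The remaining positions agree across the daughters. Check the candidate against every language:
Widil: *kimyador
  kimyador → kimyodor   [vowel merger]
  kimyodor → kimyudur   [vowel merger]
  giving Widil kimyudur.
Rihanic: *kimyador > kimyedor > kimyezor  (by vowel merger, unconditioned shift)
Toreva: start from *kimyador.
  rule 1 (vowel merger): kimyador → kimyodor
  rule 2: no change — kimyodor
  rule 3 (intervocalic lenition): kimyodor → kimyozor
  ⇒ Toreva kimyozor
Only *kimyador yields all of Widil kimyudur, Rihanic kimyezor, Toreva kimyozor.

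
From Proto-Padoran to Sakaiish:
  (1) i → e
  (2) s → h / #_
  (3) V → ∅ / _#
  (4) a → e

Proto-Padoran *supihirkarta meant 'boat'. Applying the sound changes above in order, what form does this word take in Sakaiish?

Sakaiish: *supihirkarta
  supihirkarta → supeherkarta   [vowel merger]
  supeherkarta → hupeherkarta   [debuccalisation]
  hupeherkarta → hupeherkart   [apocope]
  hupeherkart → hupeherkert   [vowel merger]
  giving Sakaiish hupeherkert.

hupeherkert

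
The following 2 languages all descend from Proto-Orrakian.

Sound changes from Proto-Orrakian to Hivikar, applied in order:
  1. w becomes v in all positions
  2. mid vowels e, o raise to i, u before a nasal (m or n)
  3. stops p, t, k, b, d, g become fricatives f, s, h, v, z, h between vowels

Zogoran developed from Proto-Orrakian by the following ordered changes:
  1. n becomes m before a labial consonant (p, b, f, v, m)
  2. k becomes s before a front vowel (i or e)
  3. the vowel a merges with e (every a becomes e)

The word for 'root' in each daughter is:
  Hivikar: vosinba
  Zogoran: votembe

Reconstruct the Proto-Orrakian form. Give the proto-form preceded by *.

Position 4: Hivikar has i, Zogoran has e. Taking the neighbouring segments as reconstructed: Hivikar i could go back to *e or *i; Zogoran e could go back to *a or *e — the one source consistent with every daughter is *e.
Position 3: Hivikar has s, Zogoran has t. Zogoran preserves t here (none of its changes turn any other segment into t), so the proto-segment is *t.
This points to *votenba. Verify forward in each daughter:
Hivikar: start from *votenba.
  rule 1: no change — votenba
  rule 2 (pre-nasal raising): votenba → votinba
  rule 3 (intervocalic lenition): votinba → vosinba
  ⇒ Hivikar vosinba
Zogoran: start from *votenba.
  rule 1 (nasal place assimilation): votenba → votemba
  rule 2: no change — votemba
  rule 3 (vowel merger): votemba → votembe
  ⇒ Zogoran votembe
*votenba is the unique common source.

*votenba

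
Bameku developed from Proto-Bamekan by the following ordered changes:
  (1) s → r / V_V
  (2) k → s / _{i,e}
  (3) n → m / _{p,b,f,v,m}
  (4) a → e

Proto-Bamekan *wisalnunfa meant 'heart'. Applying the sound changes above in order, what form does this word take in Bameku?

wirelnumfe

Bameku: *wisalnunfa > wiralnunfa > wiralnumfa > wirelnumfe  (by rhotacism, nasal place assimilation, vowel merger)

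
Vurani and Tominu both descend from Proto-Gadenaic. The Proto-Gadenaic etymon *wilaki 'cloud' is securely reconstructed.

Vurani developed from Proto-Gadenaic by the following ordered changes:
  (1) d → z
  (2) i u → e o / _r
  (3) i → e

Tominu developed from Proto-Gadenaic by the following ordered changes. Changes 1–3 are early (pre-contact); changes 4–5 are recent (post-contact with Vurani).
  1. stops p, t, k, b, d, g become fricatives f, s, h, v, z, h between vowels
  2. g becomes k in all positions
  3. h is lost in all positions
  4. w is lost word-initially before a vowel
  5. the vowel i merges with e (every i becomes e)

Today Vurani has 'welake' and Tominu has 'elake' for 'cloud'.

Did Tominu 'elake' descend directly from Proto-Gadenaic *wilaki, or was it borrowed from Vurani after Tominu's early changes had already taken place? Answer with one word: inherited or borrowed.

borrowed

If inherited, *wilaki would pass through all of Tominu's changes:
Tominu: *wilaki > wilahi > wilai > ilai > elae  (by intervocalic lenition, h-loss, glide loss, vowel merger)
If borrowed from Vurani 'welake' after the early changes, it would undergo only the recent ones:
  rule 4 (glide loss): welake → elake
  rule 5 (vowel merger): no change (elake)
  ⇒ as a loan: elake
Tominu 'elake' matches the loan outcome 'elake', not the inherited 'elae' — it skipped the early Tominu changes, so it was borrowed from Vurani.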